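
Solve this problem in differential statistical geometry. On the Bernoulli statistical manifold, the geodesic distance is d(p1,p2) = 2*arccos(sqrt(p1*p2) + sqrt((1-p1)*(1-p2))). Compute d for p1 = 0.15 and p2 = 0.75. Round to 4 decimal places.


Geodesic distance on Bernoulli manifold:
d(p1,p2) = 2*arccos(sqrt(p1*p2) + sqrt((1-p1)*(1-p2))).
sqrt(p1*p2) = sqrt(0.15*0.75) = 0.33541.
sqrt((1-p1)*(1-p2)) = sqrt(0.85*0.25) = 0.460977.
arg = 0.33541 + 0.460977 = 0.796387.
d = 2*arccos(0.796387) = 1.2990

1.2990


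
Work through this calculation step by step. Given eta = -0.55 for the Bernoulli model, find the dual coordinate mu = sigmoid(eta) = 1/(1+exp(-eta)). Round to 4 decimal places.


Dual coordinate (expectation parameter) for Bernoulli:
mu = 1/(1+exp(-eta)).
eta = -0.55.
exp(-eta) = exp(0.55) = 1.733253.
mu = 1/(1+1.733253) = 0.3659

0.3659


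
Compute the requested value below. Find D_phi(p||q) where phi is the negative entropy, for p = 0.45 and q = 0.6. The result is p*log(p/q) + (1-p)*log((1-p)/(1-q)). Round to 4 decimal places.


Bregman divergence with negative entropy generator:
D = p*log(p/q) + (1-p)*log((1-p)/(1-q)).
p = 0.45, q = 0.6.
p*log(p/q) = 0.45*log(0.45/0.6) = -0.129457.
(1-p)*log((1-p)/(1-q)) = 0.55*log(0.55/0.4) = 0.17515.
D = -0.129457 + 0.17515 = 0.0457

0.0457


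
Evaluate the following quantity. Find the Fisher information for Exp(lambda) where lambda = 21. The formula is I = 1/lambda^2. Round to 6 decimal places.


Fisher information for exponential: I(lambda) = 1/lambda^2.
lambda = 21, lambda^2 = 441.
I = 1/441 = 0.002268

0.002268


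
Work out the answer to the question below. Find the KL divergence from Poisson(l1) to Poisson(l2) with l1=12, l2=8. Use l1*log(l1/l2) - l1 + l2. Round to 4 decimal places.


KL divergence for Poisson:
KL = l1*log(l1/l2) - l1 + l2.
l1 = 12, l2 = 8.
log(12/8) = 0.405465.
l1*log(l1/l2) = 12 * 0.405465 = 4.865581.
KL = 4.865581 - 12 + 8 = 0.8656

0.8656


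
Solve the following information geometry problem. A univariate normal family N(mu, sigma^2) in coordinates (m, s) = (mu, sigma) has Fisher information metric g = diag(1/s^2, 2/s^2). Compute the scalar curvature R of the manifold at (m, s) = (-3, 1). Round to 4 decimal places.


The metric has the form g = (A dm^2 + B ds^2)/s^2 with A = 1, B = 2.
Substitute u = sqrt(A/B)*m: g = B*(du^2 + ds^2)/s^2, i.e. B times the
Poincare upper half-plane metric, which has constant Gaussian curvature -1.
Scaling a 2D metric by a constant c divides the Gaussian curvature by c,
so K = -1/B = -1/(2) = -0.5000 everywhere (the point (m, s) = (-3, 1) is irrelevant:
the curvature is constant).
Scalar curvature in dimension 2: R = 2K = -2/(2) = -1.0000.

-1.0000


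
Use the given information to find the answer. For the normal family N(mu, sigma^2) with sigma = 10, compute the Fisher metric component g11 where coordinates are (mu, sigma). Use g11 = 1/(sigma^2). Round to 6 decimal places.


For the 2-parameter normal family, the Fisher metric has:
  g11 = 1/sigma^2, g22 = 2/sigma^2.
sigma = 10, sigma^2 = 100.
g11 = 0.010000

0.010000


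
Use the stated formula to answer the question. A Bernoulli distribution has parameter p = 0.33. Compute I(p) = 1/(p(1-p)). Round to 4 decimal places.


For Bernoulli(p), Fisher information is I(p) = 1/(p*(1-p)).
p = 0.33, 1-p = 0.67.
p*(1-p) = 0.2211.
I(p) = 1/0.2211 = 4.5228

4.5228


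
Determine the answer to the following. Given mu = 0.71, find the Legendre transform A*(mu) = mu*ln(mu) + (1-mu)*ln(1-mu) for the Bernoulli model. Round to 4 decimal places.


Legendre transform for Bernoulli:
A*(mu) = mu*log(mu) + (1-mu)*log(1-mu).
mu = 0.71, 1-mu = 0.29.
mu*log(mu) = 0.71*log(0.71) = -0.243168.
(1-mu)*log(1-mu) = 0.29*log(0.29) = -0.358984.
A* = -0.243168 + -0.358984 = -0.6022

-0.6022


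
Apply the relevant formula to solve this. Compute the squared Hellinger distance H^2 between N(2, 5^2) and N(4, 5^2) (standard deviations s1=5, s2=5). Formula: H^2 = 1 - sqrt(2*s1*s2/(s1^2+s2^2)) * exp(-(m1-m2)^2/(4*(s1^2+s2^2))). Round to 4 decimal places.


Squared Hellinger distance for Gaussians:
H^2 = 1 - sqrt(2*s1*s2/(s1^2+s2^2)) * exp(-(m1-m2)^2/(4*(s1^2+s2^2))).
s1^2 = 25, s2^2 = 25, s1^2+s2^2 = 50.
sqrt(2*5*5/(50)) = 1.0.
(m1-m2)^2 = (-2)^2 = 4.
exp(-4/(4*50)) = exp(-0.02) = 0.980199.
H^2 = 1 - 1.0*0.980199 = 0.0198

0.0198


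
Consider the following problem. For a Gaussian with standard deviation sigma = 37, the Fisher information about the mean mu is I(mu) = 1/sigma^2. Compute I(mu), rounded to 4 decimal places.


The Fisher information for the mean of a normal distribution is I(mu) = 1/sigma^2.
sigma = 37, so sigma^2 = 1369.
I(mu) = 1/1369 = 0.0007

0.0007


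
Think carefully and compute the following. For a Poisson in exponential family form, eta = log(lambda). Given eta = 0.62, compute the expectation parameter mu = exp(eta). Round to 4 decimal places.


Expectation parameter for Poisson exponential family:
mu = exp(eta).
eta = 0.62.
mu = exp(0.62) = 1.8589

1.8589


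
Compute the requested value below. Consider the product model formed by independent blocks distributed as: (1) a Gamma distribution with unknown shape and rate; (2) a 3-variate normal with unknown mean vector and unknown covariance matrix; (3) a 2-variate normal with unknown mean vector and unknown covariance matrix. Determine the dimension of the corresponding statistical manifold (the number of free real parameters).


The dimension of a statistical manifold equals the number of free
(independent) real parameters of the model. For a product of independent
blocks the parameter counts add.
- Gamma (shape, rate): 2.
- 3-variate normal: 3 (mean) + 3*4/2 = 6 (symmetric covariance) = 9.
- 2-variate normal: 2 (mean) + 2*3/2 = 3 (symmetric covariance) = 5.
Total = 2 + 9 + 5 = 16.
Dimension = 16

16


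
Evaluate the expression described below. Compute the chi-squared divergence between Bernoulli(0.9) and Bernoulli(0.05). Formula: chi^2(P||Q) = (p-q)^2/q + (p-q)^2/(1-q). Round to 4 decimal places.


Chi-squared divergence between Bernoulli distributions:
chi^2 = (p-q)^2/q + (p-q)^2/(1-q).
p = 0.9, q = 0.05, p-q = 0.85.
(p-q)^2 = 0.7225.
term1 = 0.7225/0.05 = 14.45.
term2 = 0.7225/0.95 = 0.760526.
chi^2 = 14.45 + 0.760526 = 15.2105

15.2105


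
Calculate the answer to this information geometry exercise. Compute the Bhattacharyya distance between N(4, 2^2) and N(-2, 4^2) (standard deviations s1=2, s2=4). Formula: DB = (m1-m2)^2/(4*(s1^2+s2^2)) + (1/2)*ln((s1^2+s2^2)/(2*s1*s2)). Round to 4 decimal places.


Bhattacharyya distance between two Gaussians:
DB = (m1-m2)^2/(4*(s1^2+s2^2)) + (1/2)*ln((s1^2+s2^2)/(2*s1*s2)).
(m1-m2)^2 = (6)^2 = 36.
s1^2+s2^2 = 4 + 16 = 20.
term1 = 36/80 = 0.45.
term2 = 0.5*ln(20/16.0) = 0.111572.
DB = 0.45 + 0.111572 = 0.5616

0.5616


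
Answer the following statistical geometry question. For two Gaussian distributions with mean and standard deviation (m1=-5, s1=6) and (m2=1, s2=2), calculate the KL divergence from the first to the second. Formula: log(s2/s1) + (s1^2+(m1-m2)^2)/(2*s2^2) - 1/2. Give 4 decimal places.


KL divergence between normal distributions:
KL = log(s2/s1) + (s1^2 + (m1-m2)^2)/(2*s2^2) - 1/2.
log(2/6) = -1.098612.
(6^2 + (-5-1)^2)/(2*2^2) = (36 + 36)/8 = 9.0.
KL = -1.098612 + 9.0 - 0.5 = 7.4014

7.4014


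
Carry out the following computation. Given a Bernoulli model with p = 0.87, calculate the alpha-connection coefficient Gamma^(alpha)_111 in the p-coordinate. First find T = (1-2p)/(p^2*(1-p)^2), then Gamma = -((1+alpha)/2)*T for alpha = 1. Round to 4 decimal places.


Skewness (Amari-Chentsov) tensor: T = (1-2p)/(p^2*(1-p)^2).
p = 0.87, 1-2p = -0.74, p^2 = 0.7569, (1-p)^2 = 0.0169.
T = -0.74/(0.7569 * 0.0169) = -57.850419.
In the p-coordinate, Gamma^(alpha) = Gamma^(0) - (alpha/2)*T with Gamma^(0) = (1/2)*g'(p) = -T/2,
so Gamma^(alpha) = -((1+alpha)/2)*T.
alpha = 1, -(1+alpha)/2 = -1.0.
Gamma = -1.0 * -57.850419 = 57.8504

57.8504


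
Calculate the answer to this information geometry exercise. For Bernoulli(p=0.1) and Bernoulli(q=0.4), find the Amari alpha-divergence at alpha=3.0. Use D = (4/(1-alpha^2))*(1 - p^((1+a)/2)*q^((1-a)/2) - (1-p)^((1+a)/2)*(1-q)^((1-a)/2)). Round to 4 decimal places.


Amari alpha-divergence:
D = (4/(1-alpha^2))*(1 - p^((1+a)/2)*q^((1-a)/2) - (1-p)^((1+a)/2)*(1-q)^((1-a)/2)).
alpha = 3.0, p = 0.1, q = 0.4.
e1 = (1+alpha)/2 = 2.0, e2 = (1-alpha)/2 = -1.0.
t1 = p^e1 * q^e2 = 0.1^2.0 * 0.4^-1.0 = 0.025.
t2 = (1-p)^e1 * (1-q)^e2 = 0.9^2.0 * 0.6^-1.0 = 1.35.
4/(1-alpha^2) = -0.5.
D = -0.5*(1 - 0.025 - 1.35) = 0.1875

0.1875


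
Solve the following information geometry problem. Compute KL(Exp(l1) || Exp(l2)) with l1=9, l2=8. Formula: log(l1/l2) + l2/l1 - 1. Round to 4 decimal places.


KL divergence for exponential family:
KL = log(l1/l2) + l2/l1 - 1.
log(9/8) = 0.117783.
8/9 = 0.888889.
KL = 0.117783 + 0.888889 - 1 = 0.0067

0.0067


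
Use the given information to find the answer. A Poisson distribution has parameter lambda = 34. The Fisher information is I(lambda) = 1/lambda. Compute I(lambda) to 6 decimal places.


Fisher information for Poisson: I(lambda) = 1/lambda.
lambda = 34.
I(lambda) = 1/34 = 0.029412

0.029412


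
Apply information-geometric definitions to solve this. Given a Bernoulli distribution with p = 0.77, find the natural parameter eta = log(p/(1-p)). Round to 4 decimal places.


Natural parameter for Bernoulli: eta = log(p/(1-p)).
p = 0.77, 1-p = 0.23.
p/(1-p) = 3.347826.
eta = log(3.347826) = 1.2083

1.2083


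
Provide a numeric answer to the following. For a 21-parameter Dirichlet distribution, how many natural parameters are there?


Exponential family dimension calculation:
Dirichlet with 21 components has 21 natural parameters.

21


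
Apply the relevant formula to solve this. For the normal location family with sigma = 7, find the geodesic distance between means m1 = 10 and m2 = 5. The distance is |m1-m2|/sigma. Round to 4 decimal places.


On the fixed-variance normal subfamily, geodesic distance = |m1-m2|/sigma.
|10 - 5| = 5.
sigma = 7.
d = 5/7 = 0.7143

0.7143


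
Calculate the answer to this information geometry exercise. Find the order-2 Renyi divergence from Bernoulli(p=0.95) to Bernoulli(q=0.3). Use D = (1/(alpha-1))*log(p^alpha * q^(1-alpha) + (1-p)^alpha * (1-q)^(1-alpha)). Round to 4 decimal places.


Renyi divergence of order alpha between Bernoulli distributions:
D = (1/(alpha-1))*log(p^alpha * q^(1-alpha) + (1-p)^alpha * (1-q)^(1-alpha)).
alpha = 2, p = 0.95, q = 0.3.
p^alpha * q^(1-alpha) = 0.95^2 * 0.3^-1 = 3.008333.
(1-p)^alpha * (1-q)^(1-alpha) = 0.05^2 * 0.7^-1 = 0.003571.
sum = 3.008333 + 0.003571 = 3.011905.
D = (1/1)*log(3.011905) = 1.1026

1.1026


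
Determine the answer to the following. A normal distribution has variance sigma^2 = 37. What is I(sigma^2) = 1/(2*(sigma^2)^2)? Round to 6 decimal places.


Fisher information for variance: I(sigma^2) = 1/(2*sigma^4).
sigma^2 = 37, so sigma^4 = 1369.
I = 1/(2*1369) = 1/2738 = 0.000365

0.000365


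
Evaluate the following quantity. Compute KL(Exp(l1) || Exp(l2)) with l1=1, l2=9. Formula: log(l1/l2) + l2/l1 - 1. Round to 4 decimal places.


KL divergence for exponential family:
KL = log(l1/l2) + l2/l1 - 1.
log(1/9) = -2.197225.
9/1 = 9.0.
KL = -2.197225 + 9.0 - 1 = 5.8028

5.8028


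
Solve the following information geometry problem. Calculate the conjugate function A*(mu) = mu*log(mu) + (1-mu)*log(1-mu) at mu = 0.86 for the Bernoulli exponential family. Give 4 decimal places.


Legendre transform for Bernoulli:
A*(mu) = mu*log(mu) + (1-mu)*log(1-mu).
mu = 0.86, 1-mu = 0.14.
mu*log(mu) = 0.86*log(0.86) = -0.129708.
(1-mu)*log(1-mu) = 0.14*log(0.14) = -0.275256.
A* = -0.129708 + -0.275256 = -0.4050

-0.4050


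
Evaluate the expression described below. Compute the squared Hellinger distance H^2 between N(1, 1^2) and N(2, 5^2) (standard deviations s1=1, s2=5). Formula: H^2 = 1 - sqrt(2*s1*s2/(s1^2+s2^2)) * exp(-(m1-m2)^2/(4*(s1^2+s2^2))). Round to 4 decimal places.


Squared Hellinger distance for Gaussians:
H^2 = 1 - sqrt(2*s1*s2/(s1^2+s2^2)) * exp(-(m1-m2)^2/(4*(s1^2+s2^2))).
s1^2 = 1, s2^2 = 25, s1^2+s2^2 = 26.
sqrt(2*1*5/(26)) = 0.620174.
(m1-m2)^2 = (-1)^2 = 1.
exp(-1/(4*26)) = exp(-0.009615) = 0.990431.
H^2 = 1 - 0.620174*0.990431 = 0.3858

0.3858


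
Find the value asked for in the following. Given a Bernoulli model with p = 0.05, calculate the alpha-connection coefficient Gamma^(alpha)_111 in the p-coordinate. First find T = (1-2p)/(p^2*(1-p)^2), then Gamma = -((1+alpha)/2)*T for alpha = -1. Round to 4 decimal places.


Skewness (Amari-Chentsov) tensor: T = (1-2p)/(p^2*(1-p)^2).
p = 0.05, 1-2p = 0.9, p^2 = 0.0025, (1-p)^2 = 0.9025.
T = 0.9/(0.0025 * 0.9025) = 398.891967.
In the p-coordinate, Gamma^(alpha) = Gamma^(0) - (alpha/2)*T with Gamma^(0) = (1/2)*g'(p) = -T/2,
so Gamma^(alpha) = -((1+alpha)/2)*T.
alpha = -1, -(1+alpha)/2 = 0.0.
Gamma = 0.0 * 398.891967 = 0.0000

0.0000


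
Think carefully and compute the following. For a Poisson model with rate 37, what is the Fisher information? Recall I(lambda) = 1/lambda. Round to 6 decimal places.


Fisher information for Poisson: I(lambda) = 1/lambda.
lambda = 37.
I(lambda) = 1/37 = 0.027027

0.027027


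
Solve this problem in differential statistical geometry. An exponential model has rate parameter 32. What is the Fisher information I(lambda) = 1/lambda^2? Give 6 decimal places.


Fisher information for exponential: I(lambda) = 1/lambda^2.
lambda = 32, lambda^2 = 1024.
I = 1/1024 = 0.000977

0.000977


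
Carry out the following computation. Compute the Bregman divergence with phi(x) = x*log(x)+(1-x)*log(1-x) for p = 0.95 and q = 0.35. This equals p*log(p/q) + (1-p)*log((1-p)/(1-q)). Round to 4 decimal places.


Bregman divergence with negative entropy generator:
D = p*log(p/q) + (1-p)*log((1-p)/(1-q)).
p = 0.95, q = 0.35.
p*log(p/q) = 0.95*log(0.95/0.35) = 0.948602.
(1-p)*log((1-p)/(1-q)) = 0.05*log(0.05/0.65) = -0.128247.
D = 0.948602 + -0.128247 = 0.8204

0.8204


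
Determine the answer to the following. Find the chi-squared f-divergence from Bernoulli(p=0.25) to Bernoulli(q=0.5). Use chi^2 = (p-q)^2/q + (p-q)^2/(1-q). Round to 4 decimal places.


Chi-squared divergence between Bernoulli distributions:
chi^2 = (p-q)^2/q + (p-q)^2/(1-q).
p = 0.25, q = 0.5, p-q = -0.25.
(p-q)^2 = 0.0625.
term1 = 0.0625/0.5 = 0.125.
term2 = 0.0625/0.5 = 0.125.
chi^2 = 0.125 + 0.125 = 0.2500

0.2500


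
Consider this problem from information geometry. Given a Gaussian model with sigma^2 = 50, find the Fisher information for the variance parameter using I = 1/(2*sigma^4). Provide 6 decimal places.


Fisher information for variance: I(sigma^2) = 1/(2*sigma^4).
sigma^2 = 50, so sigma^4 = 2500.
I = 1/(2*2500) = 1/5000 = 0.000200

0.000200


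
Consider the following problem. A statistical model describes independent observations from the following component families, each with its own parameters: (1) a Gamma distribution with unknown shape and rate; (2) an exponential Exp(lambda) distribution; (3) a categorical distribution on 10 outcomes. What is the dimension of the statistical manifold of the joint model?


The dimension of a statistical manifold equals the number of free
(independent) real parameters of the model. For a product of independent
blocks the parameter counts add.
- Gamma (shape, rate): 2.
- exponential (lambda): 1.
- categorical on 10 outcomes (probabilities sum to 1): 10-1 = 9.
Total = 2 + 1 + 9 = 12.
Dimension = 12

12


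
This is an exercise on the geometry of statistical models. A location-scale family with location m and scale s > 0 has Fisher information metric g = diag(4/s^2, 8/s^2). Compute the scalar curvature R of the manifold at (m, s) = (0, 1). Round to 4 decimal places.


The metric has the form g = (A dm^2 + B ds^2)/s^2 with A = 4, B = 8.
Substitute u = sqrt(A/B)*m: g = B*(du^2 + ds^2)/s^2, i.e. B times the
Poincare upper half-plane metric, which has constant Gaussian curvature -1.
Scaling a 2D metric by a constant c divides the Gaussian curvature by c,
so K = -1/B = -1/(8) = -0.1250 everywhere (the point (m, s) = (0, 1) is irrelevant:
the curvature is constant).
Scalar curvature in dimension 2: R = 2K = -2/(8) = -0.2500.

-0.2500


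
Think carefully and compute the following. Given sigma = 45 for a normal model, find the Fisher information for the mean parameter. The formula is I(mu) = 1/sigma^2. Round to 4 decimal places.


The Fisher information for the mean of a normal distribution is I(mu) = 1/sigma^2.
sigma = 45, so sigma^2 = 2025.
I(mu) = 1/2025 = 0.0005

0.0005


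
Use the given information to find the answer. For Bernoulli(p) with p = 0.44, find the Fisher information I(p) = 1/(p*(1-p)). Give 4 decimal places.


For Bernoulli(p), Fisher information is I(p) = 1/(p*(1-p)).
p = 0.44, 1-p = 0.56.
p*(1-p) = 0.2464.
I(p) = 1/0.2464 = 4.0584

4.0584


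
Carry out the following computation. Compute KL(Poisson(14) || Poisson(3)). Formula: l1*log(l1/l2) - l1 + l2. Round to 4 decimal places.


KL divergence for Poisson:
KL = l1*log(l1/l2) - l1 + l2.
l1 = 14, l2 = 3.
log(14/3) = 1.540445.
l1*log(l1/l2) = 14 * 1.540445 = 21.566231.
KL = 21.566231 - 14 + 3 = 10.5662

10.5662


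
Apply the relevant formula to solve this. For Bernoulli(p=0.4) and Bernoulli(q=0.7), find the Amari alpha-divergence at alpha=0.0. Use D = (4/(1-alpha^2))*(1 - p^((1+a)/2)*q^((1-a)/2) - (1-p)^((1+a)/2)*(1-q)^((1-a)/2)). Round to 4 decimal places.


Amari alpha-divergence:
D = (4/(1-alpha^2))*(1 - p^((1+a)/2)*q^((1-a)/2) - (1-p)^((1+a)/2)*(1-q)^((1-a)/2)).
alpha = 0.0, p = 0.4, q = 0.7.
e1 = (1+alpha)/2 = 0.5, e2 = (1-alpha)/2 = 0.5.
t1 = p^e1 * q^e2 = 0.4^0.5 * 0.7^0.5 = 0.52915.
t2 = (1-p)^e1 * (1-q)^e2 = 0.6^0.5 * 0.3^0.5 = 0.424264.
4/(1-alpha^2) = 4.0.
D = 4.0*(1 - 0.52915 - 0.424264) = 0.1863

0.1863


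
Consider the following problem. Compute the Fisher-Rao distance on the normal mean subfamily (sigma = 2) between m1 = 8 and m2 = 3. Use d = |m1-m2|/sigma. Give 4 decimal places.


On the fixed-variance normal subfamily, geodesic distance = |m1-m2|/sigma.
|8 - 3| = 5.
sigma = 2.
d = 5/2 = 2.5000

2.5000


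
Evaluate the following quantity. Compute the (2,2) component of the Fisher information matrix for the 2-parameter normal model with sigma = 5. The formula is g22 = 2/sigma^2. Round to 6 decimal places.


For the 2-parameter normal family, the Fisher metric has:
  g11 = 1/sigma^2, g22 = 2/sigma^2.
sigma = 5, sigma^2 = 25.
g22 = 0.080000

0.080000


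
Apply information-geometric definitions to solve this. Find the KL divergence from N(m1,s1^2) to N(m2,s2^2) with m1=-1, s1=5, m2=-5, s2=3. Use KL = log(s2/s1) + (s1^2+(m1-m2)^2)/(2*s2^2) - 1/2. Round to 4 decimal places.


KL divergence between normal distributions:
KL = log(s2/s1) + (s1^2 + (m1-m2)^2)/(2*s2^2) - 1/2.
log(3/5) = -0.510826.
(5^2 + (-1--5)^2)/(2*3^2) = (25 + 16)/18 = 2.277778.
KL = -0.510826 + 2.277778 - 0.5 = 1.2670

1.2670


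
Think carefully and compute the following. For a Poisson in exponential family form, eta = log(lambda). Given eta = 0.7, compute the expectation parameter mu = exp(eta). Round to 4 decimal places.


Expectation parameter for Poisson exponential family:
mu = exp(eta).
eta = 0.7.
mu = exp(0.7) = 2.0138

2.0138


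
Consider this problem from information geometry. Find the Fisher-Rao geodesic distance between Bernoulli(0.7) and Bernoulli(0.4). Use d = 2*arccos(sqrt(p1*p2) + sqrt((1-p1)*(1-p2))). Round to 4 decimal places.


Geodesic distance on Bernoulli manifold:
d(p1,p2) = 2*arccos(sqrt(p1*p2) + sqrt((1-p1)*(1-p2))).
sqrt(p1*p2) = sqrt(0.7*0.4) = 0.52915.
sqrt((1-p1)*(1-p2)) = sqrt(0.3*0.6) = 0.424264.
arg = 0.52915 + 0.424264 = 0.953414.
d = 2*arccos(0.953414) = 0.6129

0.6129


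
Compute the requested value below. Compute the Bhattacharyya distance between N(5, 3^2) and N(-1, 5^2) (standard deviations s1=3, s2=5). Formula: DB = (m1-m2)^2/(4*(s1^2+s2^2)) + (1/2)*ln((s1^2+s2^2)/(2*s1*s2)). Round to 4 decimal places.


Bhattacharyya distance between two Gaussians:
DB = (m1-m2)^2/(4*(s1^2+s2^2)) + (1/2)*ln((s1^2+s2^2)/(2*s1*s2)).
(m1-m2)^2 = (6)^2 = 36.
s1^2+s2^2 = 9 + 25 = 34.
term1 = 36/136 = 0.264706.
term2 = 0.5*ln(34/30.0) = 0.062582.
DB = 0.264706 + 0.062582 = 0.3273

0.3273


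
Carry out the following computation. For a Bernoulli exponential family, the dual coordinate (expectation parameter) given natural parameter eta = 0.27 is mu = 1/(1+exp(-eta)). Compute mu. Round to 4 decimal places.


Dual coordinate (expectation parameter) for Bernoulli:
mu = 1/(1+exp(-eta)).
eta = 0.27.
exp(-eta) = exp(-0.27) = 0.763379.
mu = 1/(1+0.763379) = 0.5671

0.5671


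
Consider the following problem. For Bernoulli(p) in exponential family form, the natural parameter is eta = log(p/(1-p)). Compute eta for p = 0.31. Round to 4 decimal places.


Natural parameter for Bernoulli: eta = log(p/(1-p)).
p = 0.31, 1-p = 0.69.
p/(1-p) = 0.449275.
eta = log(0.449275) = -0.8001

-0.8001


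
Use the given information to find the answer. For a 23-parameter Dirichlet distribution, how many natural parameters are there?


Exponential family dimension calculation:
Dirichlet with 23 components has 23 natural parameters.

23


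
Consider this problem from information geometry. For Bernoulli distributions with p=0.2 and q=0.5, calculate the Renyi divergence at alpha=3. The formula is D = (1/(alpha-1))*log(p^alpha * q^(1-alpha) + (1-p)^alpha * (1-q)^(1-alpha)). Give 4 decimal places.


Renyi divergence of order alpha between Bernoulli distributions:
D = (1/(alpha-1))*log(p^alpha * q^(1-alpha) + (1-p)^alpha * (1-q)^(1-alpha)).
alpha = 3, p = 0.2, q = 0.5.
p^alpha * q^(1-alpha) = 0.2^3 * 0.5^-2 = 0.032.
(1-p)^alpha * (1-q)^(1-alpha) = 0.8^3 * 0.5^-2 = 2.048.
sum = 0.032 + 2.048 = 2.08.
D = (1/2)*log(2.08) = 0.3662

0.3662


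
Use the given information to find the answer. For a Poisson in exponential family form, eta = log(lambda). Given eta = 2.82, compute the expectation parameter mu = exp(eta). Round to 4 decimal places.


Expectation parameter for Poisson exponential family:
mu = exp(eta).
eta = 2.82.
mu = exp(2.82) = 16.7769

16.7769


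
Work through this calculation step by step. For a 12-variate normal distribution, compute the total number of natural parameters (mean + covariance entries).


Exponential family dimension calculation:
For 12-dim MVN: mean has 12 params, covariance has 12*13/2 = 78 unique entries.
Total dim = 12 + 78 = 90.

90


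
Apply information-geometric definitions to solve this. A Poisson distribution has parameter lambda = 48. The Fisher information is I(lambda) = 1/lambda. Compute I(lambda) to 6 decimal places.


Fisher information for Poisson: I(lambda) = 1/lambda.
lambda = 48.
I(lambda) = 1/48 = 0.020833

0.020833


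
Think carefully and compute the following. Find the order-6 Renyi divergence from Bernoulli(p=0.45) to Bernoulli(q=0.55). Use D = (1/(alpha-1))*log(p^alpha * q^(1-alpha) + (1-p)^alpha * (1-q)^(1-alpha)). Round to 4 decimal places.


Renyi divergence of order alpha between Bernoulli distributions:
D = (1/(alpha-1))*log(p^alpha * q^(1-alpha) + (1-p)^alpha * (1-q)^(1-alpha)).
alpha = 6, p = 0.45, q = 0.55.
p^alpha * q^(1-alpha) = 0.45^6 * 0.55^-5 = 0.164992.
(1-p)^alpha * (1-q)^(1-alpha) = 0.55^6 * 0.45^-5 = 1.500077.
sum = 0.164992 + 1.500077 = 1.665069.
D = (1/5)*log(1.665069) = 0.1020

0.1020


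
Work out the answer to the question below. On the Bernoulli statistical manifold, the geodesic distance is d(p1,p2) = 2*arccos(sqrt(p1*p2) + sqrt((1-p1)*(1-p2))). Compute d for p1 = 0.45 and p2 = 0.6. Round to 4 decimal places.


Geodesic distance on Bernoulli manifold:
d(p1,p2) = 2*arccos(sqrt(p1*p2) + sqrt((1-p1)*(1-p2))).
sqrt(p1*p2) = sqrt(0.45*0.6) = 0.519615.
sqrt((1-p1)*(1-p2)) = sqrt(0.55*0.4) = 0.469042.
arg = 0.519615 + 0.469042 = 0.988657.
d = 2*arccos(0.988657) = 0.3015

0.3015


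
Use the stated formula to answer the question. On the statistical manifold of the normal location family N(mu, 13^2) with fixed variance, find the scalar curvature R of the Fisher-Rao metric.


This family has a single free parameter, so its statistical manifold
is 1-dimensional. The Riemann curvature tensor of any 1-dimensional
Riemannian manifold vanishes identically, so R = 0.

0


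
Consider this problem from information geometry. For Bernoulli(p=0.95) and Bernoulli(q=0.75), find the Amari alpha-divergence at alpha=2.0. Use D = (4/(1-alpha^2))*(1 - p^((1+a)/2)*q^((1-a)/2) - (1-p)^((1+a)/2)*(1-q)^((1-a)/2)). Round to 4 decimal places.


Amari alpha-divergence:
D = (4/(1-alpha^2))*(1 - p^((1+a)/2)*q^((1-a)/2) - (1-p)^((1+a)/2)*(1-q)^((1-a)/2)).
alpha = 2.0, p = 0.95, q = 0.75.
e1 = (1+alpha)/2 = 1.5, e2 = (1-alpha)/2 = -0.5.
t1 = p^e1 * q^e2 = 0.95^1.5 * 0.75^-0.5 = 1.06919.
t2 = (1-p)^e1 * (1-q)^e2 = 0.05^1.5 * 0.25^-0.5 = 0.022361.
4/(1-alpha^2) = -1.333333.
D = -1.333333*(1 - 1.06919 - 0.022361) = 0.1221

0.1221


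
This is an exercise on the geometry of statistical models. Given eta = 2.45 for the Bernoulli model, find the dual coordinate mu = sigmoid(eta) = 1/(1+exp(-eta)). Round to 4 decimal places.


Dual coordinate (expectation parameter) for Bernoulli:
mu = 1/(1+exp(-eta)).
eta = 2.45.
exp(-eta) = exp(-2.45) = 0.086294.
mu = 1/(1+0.086294) = 0.9206

0.9206


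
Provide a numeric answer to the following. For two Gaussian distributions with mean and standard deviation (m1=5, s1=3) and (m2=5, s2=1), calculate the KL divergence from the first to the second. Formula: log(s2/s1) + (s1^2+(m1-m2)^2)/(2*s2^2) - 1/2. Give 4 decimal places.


KL divergence between normal distributions:
KL = log(s2/s1) + (s1^2 + (m1-m2)^2)/(2*s2^2) - 1/2.
log(1/3) = -1.098612.
(3^2 + (5-5)^2)/(2*1^2) = (9 + 0)/2 = 4.5.
KL = -1.098612 + 4.5 - 0.5 = 2.9014

2.9014


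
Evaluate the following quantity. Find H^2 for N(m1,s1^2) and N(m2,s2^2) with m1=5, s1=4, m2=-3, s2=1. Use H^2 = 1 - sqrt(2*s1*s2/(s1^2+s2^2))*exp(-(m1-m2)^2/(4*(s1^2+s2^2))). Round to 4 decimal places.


Squared Hellinger distance for Gaussians:
H^2 = 1 - sqrt(2*s1*s2/(s1^2+s2^2)) * exp(-(m1-m2)^2/(4*(s1^2+s2^2))).
s1^2 = 16, s2^2 = 1, s1^2+s2^2 = 17.
sqrt(2*4*1/(17)) = 0.685994.
(m1-m2)^2 = (8)^2 = 64.
exp(-64/(4*17)) = exp(-0.941176) = 0.390169.
H^2 = 1 - 0.685994*0.390169 = 0.7323

0.7323


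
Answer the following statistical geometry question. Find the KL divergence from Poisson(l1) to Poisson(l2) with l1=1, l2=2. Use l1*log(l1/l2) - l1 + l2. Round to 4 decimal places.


KL divergence for Poisson:
KL = l1*log(l1/l2) - l1 + l2.
l1 = 1, l2 = 2.
log(1/2) = -0.693147.
l1*log(l1/l2) = 1 * -0.693147 = -0.693147.
KL = -0.693147 - 1 + 2 = 0.3069

0.3069


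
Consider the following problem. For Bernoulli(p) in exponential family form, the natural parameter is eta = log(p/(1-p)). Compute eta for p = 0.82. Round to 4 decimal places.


Natural parameter for Bernoulli: eta = log(p/(1-p)).
p = 0.82, 1-p = 0.18.
p/(1-p) = 4.555556.
eta = log(4.555556) = 1.5163

1.5163


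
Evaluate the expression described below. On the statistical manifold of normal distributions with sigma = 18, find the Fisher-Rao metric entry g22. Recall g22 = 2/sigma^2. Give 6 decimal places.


For the 2-parameter normal family, the Fisher metric has:
  g11 = 1/sigma^2, g22 = 2/sigma^2.
sigma = 18, sigma^2 = 324.
g22 = 0.006173

0.006173


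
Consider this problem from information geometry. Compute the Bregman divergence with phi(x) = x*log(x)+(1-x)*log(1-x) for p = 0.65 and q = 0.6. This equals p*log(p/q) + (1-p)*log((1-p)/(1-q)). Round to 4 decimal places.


Bregman divergence with negative entropy generator:
D = p*log(p/q) + (1-p)*log((1-p)/(1-q)).
p = 0.65, q = 0.6.
p*log(p/q) = 0.65*log(0.65/0.6) = 0.052028.
(1-p)*log((1-p)/(1-q)) = 0.35*log(0.35/0.4) = -0.046736.
D = 0.052028 + -0.046736 = 0.0053

0.0053


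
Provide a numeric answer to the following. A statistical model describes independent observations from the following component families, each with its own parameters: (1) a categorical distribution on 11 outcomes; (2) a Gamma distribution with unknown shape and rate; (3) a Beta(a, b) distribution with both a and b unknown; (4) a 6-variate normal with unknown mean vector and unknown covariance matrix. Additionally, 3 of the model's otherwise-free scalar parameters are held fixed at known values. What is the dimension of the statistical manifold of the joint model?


The dimension of a statistical manifold equals the number of free
(independent) real parameters of the model. For a product of independent
blocks the parameter counts add.
- categorical on 11 outcomes (probabilities sum to 1): 11-1 = 10.
- Gamma (shape, rate): 2.
- Beta (a, b): 2.
- 6-variate normal: 6 (mean) + 6*7/2 = 21 (symmetric covariance) = 27.
Total = 10 + 2 + 2 + 27 = 41.
3 parameter(s) fixed at known values: 41 - 3 = 38.
Dimension = 38

38


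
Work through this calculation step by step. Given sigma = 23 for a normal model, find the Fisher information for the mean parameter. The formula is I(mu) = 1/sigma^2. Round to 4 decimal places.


The Fisher information for the mean of a normal distribution is I(mu) = 1/sigma^2.
sigma = 23, so sigma^2 = 529.
I(mu) = 1/529 = 0.0019

0.0019


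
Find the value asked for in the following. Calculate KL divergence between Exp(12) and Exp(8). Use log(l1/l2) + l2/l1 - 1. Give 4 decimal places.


KL divergence for exponential family:
KL = log(l1/l2) + l2/l1 - 1.
log(12/8) = 0.405465.
8/12 = 0.666667.
KL = 0.405465 + 0.666667 - 1 = 0.0721

0.0721


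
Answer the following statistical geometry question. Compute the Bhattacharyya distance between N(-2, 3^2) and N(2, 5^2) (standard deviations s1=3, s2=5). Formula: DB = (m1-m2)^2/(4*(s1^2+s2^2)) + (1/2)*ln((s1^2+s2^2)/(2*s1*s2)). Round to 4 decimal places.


Bhattacharyya distance between two Gaussians:
DB = (m1-m2)^2/(4*(s1^2+s2^2)) + (1/2)*ln((s1^2+s2^2)/(2*s1*s2)).
(m1-m2)^2 = (-4)^2 = 16.
s1^2+s2^2 = 9 + 25 = 34.
term1 = 16/136 = 0.117647.
term2 = 0.5*ln(34/30.0) = 0.062582.
DB = 0.117647 + 0.062582 = 0.1802

0.1802


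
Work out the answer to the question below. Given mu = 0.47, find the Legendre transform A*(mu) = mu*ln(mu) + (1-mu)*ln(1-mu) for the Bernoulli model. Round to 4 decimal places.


Legendre transform for Bernoulli:
A*(mu) = mu*log(mu) + (1-mu)*log(1-mu).
mu = 0.47, 1-mu = 0.53.
mu*log(mu) = 0.47*log(0.47) = -0.354861.
(1-mu)*log(1-mu) = 0.53*log(0.53) = -0.336485.
A* = -0.354861 + -0.336485 = -0.6913

-0.6913


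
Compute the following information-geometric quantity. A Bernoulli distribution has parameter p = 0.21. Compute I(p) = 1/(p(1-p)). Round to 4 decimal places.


For Bernoulli(p), Fisher information is I(p) = 1/(p*(1-p)).
p = 0.21, 1-p = 0.79.
p*(1-p) = 0.1659.
I(p) = 1/0.1659 = 6.0277

6.0277


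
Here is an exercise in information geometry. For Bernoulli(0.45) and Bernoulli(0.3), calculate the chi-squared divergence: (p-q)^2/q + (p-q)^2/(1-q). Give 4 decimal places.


Chi-squared divergence between Bernoulli distributions:
chi^2 = (p-q)^2/q + (p-q)^2/(1-q).
p = 0.45, q = 0.3, p-q = 0.15.
(p-q)^2 = 0.0225.
term1 = 0.0225/0.3 = 0.075.
term2 = 0.0225/0.7 = 0.032143.
chi^2 = 0.075 + 0.032143 = 0.1071

0.1071


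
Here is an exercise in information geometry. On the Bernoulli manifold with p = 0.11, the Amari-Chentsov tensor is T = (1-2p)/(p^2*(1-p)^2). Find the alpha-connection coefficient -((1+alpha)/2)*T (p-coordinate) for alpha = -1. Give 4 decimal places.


Skewness (Amari-Chentsov) tensor: T = (1-2p)/(p^2*(1-p)^2).
p = 0.11, 1-2p = 0.78, p^2 = 0.0121, (1-p)^2 = 0.7921.
T = 0.78/(0.0121 * 0.7921) = 81.382161.
In the p-coordinate, Gamma^(alpha) = Gamma^(0) - (alpha/2)*T with Gamma^(0) = (1/2)*g'(p) = -T/2,
so Gamma^(alpha) = -((1+alpha)/2)*T.
alpha = -1, -(1+alpha)/2 = 0.0.
Gamma = 0.0 * 81.382161 = 0.0000

0.0000


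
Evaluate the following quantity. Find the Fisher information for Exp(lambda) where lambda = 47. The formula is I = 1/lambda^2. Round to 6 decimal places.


Fisher information for exponential: I(lambda) = 1/lambda^2.
lambda = 47, lambda^2 = 2209.
I = 1/2209 = 0.000453

0.000453


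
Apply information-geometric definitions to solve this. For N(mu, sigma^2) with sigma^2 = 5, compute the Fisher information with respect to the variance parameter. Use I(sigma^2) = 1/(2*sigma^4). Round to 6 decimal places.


Fisher information for variance: I(sigma^2) = 1/(2*sigma^4).
sigma^2 = 5, so sigma^4 = 25.
I = 1/(2*25) = 1/50 = 0.020000

0.020000


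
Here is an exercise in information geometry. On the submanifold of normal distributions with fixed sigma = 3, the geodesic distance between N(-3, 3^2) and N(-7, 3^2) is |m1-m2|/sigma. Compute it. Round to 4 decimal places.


On the fixed-variance normal subfamily, geodesic distance = |m1-m2|/sigma.
|-3 - -7| = 4.
sigma = 3.
d = 4/3 = 1.3333

1.3333


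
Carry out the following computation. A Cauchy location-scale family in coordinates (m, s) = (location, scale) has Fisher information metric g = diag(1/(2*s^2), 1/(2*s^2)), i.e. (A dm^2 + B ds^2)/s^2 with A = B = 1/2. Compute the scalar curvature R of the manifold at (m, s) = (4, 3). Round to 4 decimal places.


The metric has the form g = (A dm^2 + B ds^2)/s^2 with A = 1/2, B = 1/2.
Substitute u = sqrt(A/B)*m: g = B*(du^2 + ds^2)/s^2, i.e. B times the
Poincare upper half-plane metric, which has constant Gaussian curvature -1.
Scaling a 2D metric by a constant c divides the Gaussian curvature by c,
so K = -1/B = -1/(1/2) = -2.0000 everywhere (the point (m, s) = (4, 3) is irrelevant:
the curvature is constant).
Scalar curvature in dimension 2: R = 2K = -2/(1/2) = -4.0000.

-4.0000


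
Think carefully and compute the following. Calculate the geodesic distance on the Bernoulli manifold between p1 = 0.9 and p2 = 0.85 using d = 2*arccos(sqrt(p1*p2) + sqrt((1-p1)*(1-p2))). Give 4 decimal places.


Geodesic distance on Bernoulli manifold:
d(p1,p2) = 2*arccos(sqrt(p1*p2) + sqrt((1-p1)*(1-p2))).
sqrt(p1*p2) = sqrt(0.9*0.85) = 0.874643.
sqrt((1-p1)*(1-p2)) = sqrt(0.1*0.15) = 0.122474.
arg = 0.874643 + 0.122474 = 0.997117.
d = 2*arccos(0.997117) = 0.1519

0.1519


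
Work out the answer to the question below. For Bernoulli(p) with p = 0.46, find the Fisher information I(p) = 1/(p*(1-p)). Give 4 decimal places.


For Bernoulli(p), Fisher information is I(p) = 1/(p*(1-p)).
p = 0.46, 1-p = 0.54.
p*(1-p) = 0.2484.
I(p) = 1/0.2484 = 4.0258

4.0258


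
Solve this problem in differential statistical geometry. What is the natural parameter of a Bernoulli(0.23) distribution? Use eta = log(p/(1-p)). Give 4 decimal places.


Natural parameter for Bernoulli: eta = log(p/(1-p)).
p = 0.23, 1-p = 0.77.
p/(1-p) = 0.298701.
eta = log(0.298701) = -1.2083

-1.2083


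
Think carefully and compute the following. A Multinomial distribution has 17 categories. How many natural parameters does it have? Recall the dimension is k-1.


Exponential family dimension calculation:
For Multinomial with k=17 categories, dim = k-1 = 16.

16


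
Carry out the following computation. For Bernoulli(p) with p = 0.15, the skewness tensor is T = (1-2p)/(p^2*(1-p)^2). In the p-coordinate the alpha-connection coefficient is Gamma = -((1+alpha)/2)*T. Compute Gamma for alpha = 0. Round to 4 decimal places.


Skewness (Amari-Chentsov) tensor: T = (1-2p)/(p^2*(1-p)^2).
p = 0.15, 1-2p = 0.7, p^2 = 0.0225, (1-p)^2 = 0.7225.
T = 0.7/(0.0225 * 0.7225) = 43.060361.
In the p-coordinate, Gamma^(alpha) = Gamma^(0) - (alpha/2)*T with Gamma^(0) = (1/2)*g'(p) = -T/2,
so Gamma^(alpha) = -((1+alpha)/2)*T.
alpha = 0, -(1+alpha)/2 = -0.5.
Gamma = -0.5 * 43.060361 = -21.5302

-21.5302


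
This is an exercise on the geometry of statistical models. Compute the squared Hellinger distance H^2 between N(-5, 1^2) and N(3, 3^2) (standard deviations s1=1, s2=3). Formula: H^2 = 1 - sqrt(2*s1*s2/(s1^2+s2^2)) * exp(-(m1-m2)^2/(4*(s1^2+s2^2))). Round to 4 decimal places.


Squared Hellinger distance for Gaussians:
H^2 = 1 - sqrt(2*s1*s2/(s1^2+s2^2)) * exp(-(m1-m2)^2/(4*(s1^2+s2^2))).
s1^2 = 1, s2^2 = 9, s1^2+s2^2 = 10.
sqrt(2*1*3/(10)) = 0.774597.
(m1-m2)^2 = (-8)^2 = 64.
exp(-64/(4*10)) = exp(-1.6) = 0.201897.
H^2 = 1 - 0.774597*0.201897 = 0.8436

0.8436


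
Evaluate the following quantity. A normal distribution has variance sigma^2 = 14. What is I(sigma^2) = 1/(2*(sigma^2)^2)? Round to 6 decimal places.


Fisher information for variance: I(sigma^2) = 1/(2*sigma^4).
sigma^2 = 14, so sigma^4 = 196.
I = 1/(2*196) = 1/392 = 0.002551

0.002551


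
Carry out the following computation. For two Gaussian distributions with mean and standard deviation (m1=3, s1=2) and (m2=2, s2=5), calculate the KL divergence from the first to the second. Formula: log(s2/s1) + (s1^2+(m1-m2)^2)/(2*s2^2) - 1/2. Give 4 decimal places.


KL divergence between normal distributions:
KL = log(s2/s1) + (s1^2 + (m1-m2)^2)/(2*s2^2) - 1/2.
log(5/2) = 0.916291.
(2^2 + (3-2)^2)/(2*5^2) = (4 + 1)/50 = 0.1.
KL = 0.916291 + 0.1 - 0.5 = 0.5163

0.5163


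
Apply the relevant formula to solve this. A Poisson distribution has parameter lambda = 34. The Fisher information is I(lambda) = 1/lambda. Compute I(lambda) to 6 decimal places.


Fisher information for Poisson: I(lambda) = 1/lambda.
lambda = 34.
I(lambda) = 1/34 = 0.029412

0.029412


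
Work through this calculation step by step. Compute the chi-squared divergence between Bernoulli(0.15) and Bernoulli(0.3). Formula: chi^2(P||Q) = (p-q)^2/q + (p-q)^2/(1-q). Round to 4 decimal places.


Chi-squared divergence between Bernoulli distributions:
chi^2 = (p-q)^2/q + (p-q)^2/(1-q).
p = 0.15, q = 0.3, p-q = -0.15.
(p-q)^2 = 0.0225.
term1 = 0.0225/0.3 = 0.075.
term2 = 0.0225/0.7 = 0.032143.
chi^2 = 0.075 + 0.032143 = 0.1071

0.1071


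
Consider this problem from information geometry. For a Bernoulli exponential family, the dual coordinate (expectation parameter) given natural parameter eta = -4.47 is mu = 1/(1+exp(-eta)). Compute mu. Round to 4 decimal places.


Dual coordinate (expectation parameter) for Bernoulli:
mu = 1/(1+exp(-eta)).
eta = -4.47.
exp(-eta) = exp(4.47) = 87.356723.
mu = 1/(1+87.356723) = 0.0113

0.0113


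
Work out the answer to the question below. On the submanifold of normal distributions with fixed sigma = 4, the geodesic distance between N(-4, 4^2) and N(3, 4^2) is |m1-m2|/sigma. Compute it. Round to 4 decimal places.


On the fixed-variance normal subfamily, geodesic distance = |m1-m2|/sigma.
|-4 - 3| = 7.
sigma = 4.
d = 7/4 = 1.7500

1.7500


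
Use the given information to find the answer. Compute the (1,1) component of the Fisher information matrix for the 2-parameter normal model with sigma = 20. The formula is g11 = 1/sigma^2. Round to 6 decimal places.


For the 2-parameter normal family, the Fisher metric has:
  g11 = 1/sigma^2, g22 = 2/sigma^2.
sigma = 20, sigma^2 = 400.
g11 = 0.002500

0.002500


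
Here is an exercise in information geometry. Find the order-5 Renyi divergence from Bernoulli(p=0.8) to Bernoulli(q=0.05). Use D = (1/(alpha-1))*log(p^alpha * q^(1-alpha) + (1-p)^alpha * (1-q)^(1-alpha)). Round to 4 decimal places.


Renyi divergence of order alpha between Bernoulli distributions:
D = (1/(alpha-1))*log(p^alpha * q^(1-alpha) + (1-p)^alpha * (1-q)^(1-alpha)).
alpha = 5, p = 0.8, q = 0.05.
p^alpha * q^(1-alpha) = 0.8^5 * 0.05^-4 = 52428.8.
(1-p)^alpha * (1-q)^(1-alpha) = 0.2^5 * 0.95^-4 = 0.000393.
sum = 52428.8 + 0.000393 = 52428.800393.
D = (1/4)*log(52428.800393) = 2.7168

2.7168


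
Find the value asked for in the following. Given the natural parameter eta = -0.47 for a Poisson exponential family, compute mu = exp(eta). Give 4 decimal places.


Expectation parameter for Poisson exponential family:
mu = exp(eta).
eta = -0.47.
mu = exp(-0.47) = 0.6250

0.6250


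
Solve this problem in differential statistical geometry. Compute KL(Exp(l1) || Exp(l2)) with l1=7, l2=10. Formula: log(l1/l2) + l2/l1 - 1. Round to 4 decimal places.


KL divergence for exponential family:
KL = log(l1/l2) + l2/l1 - 1.
log(7/10) = -0.356675.
10/7 = 1.428571.
KL = -0.356675 + 1.428571 - 1 = 0.0719

0.0719
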